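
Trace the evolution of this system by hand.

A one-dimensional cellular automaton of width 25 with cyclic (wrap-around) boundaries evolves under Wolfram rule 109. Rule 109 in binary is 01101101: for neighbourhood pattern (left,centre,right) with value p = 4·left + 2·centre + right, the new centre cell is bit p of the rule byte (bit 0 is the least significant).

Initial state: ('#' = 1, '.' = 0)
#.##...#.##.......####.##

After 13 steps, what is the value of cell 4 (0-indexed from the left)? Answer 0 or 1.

t=0: #.##...#.##.......####.##
t=1: ####.#.####.#####.#..###.
t=2: #..#####..###...###..#.##
t=3: #..#...#..#.#.#.#.#..###.
t=4: #..#.#.#..#########..#.##
t=5: #..#####..#.......#..###.
t=6: #..#...#..#.#####.#..#.##
t=7: #..#.#.#..###...###..###.
t=8: #..#####..#.#.#.#.#..#.##
t=9: #..#...#..#########..###.
t=10: #..#.#.#..#.......#..#.##
t=11: #..#####..#.#####.#..###.
t=12: #..#...#..###...###..#.##
t=13: #..#.#.#..#.#.#.#.#..###.

0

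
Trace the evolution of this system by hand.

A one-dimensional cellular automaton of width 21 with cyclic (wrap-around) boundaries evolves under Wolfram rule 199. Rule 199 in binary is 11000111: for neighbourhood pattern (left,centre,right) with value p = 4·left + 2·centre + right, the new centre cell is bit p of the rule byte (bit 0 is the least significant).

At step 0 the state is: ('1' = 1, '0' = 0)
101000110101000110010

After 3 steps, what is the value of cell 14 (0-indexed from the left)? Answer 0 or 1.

1

0) 101000110101000110010
1) 101011010101011010110
2) 101001010101001010010
3) 101011010101011010110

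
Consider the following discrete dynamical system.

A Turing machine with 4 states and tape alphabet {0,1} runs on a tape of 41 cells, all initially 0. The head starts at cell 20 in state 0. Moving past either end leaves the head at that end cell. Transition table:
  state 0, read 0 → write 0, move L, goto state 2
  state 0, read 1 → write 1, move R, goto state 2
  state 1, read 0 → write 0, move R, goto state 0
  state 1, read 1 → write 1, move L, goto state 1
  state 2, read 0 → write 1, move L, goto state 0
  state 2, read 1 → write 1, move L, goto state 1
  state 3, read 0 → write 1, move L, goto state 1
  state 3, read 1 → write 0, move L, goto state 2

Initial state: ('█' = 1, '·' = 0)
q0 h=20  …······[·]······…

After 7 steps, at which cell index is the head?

k=0  q0 h=20  …······[·]······…
k=1  q2 h=19  …······[·]······…
k=2  q0 h=18  …······[·]█·····…
k=3  q2 h=17  …······[·]·█····…
k=4  q0 h=16  …······[·]█·█···…
k=5  q2 h=15  …······[·]·█·█··…
k=6  q0 h=14  …······[·]█·█·█·…
k=7  q2 h=13  …······[·]·█·█·█…

13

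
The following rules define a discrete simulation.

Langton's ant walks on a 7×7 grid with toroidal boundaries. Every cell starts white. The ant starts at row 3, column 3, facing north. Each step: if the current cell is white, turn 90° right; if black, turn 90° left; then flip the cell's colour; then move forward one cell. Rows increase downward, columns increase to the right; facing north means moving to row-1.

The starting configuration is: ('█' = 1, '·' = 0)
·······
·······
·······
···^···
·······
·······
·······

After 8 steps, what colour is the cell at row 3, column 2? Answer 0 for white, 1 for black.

1

[0] ·······
·······
·······
···^···
·······
·······
·······
[1] ·······
·······
·······
···█>··
·······
·······
·······
[2] ·······
·······
·······
···██··
····v··
·······
·······
[3] ·······
·······
·······
···██··
···<█··
·······
·······
[4] ·······
·······
·······
···^█··
···██··
·······
·······
[5] ·······
·······
·······
··<·█··
···██··
·······
·······
[6] ·······
·······
··^····
··█·█··
···██··
·······
·······
[7] ·······
·······
··█>···
··█·█··
···██··
·······
·······
[8] ·······
·······
··██···
··█v█··
···██··
·······
·······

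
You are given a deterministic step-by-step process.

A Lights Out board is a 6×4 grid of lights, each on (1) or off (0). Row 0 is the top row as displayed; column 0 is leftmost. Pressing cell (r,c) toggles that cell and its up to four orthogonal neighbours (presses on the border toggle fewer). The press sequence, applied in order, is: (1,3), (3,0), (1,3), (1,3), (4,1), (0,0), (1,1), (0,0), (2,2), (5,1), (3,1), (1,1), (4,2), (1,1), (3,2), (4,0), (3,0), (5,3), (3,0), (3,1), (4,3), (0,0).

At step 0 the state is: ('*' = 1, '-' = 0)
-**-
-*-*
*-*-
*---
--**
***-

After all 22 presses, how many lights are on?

t=0: -**-
-*-*
*-*-
*---
--**
***-
t=1: -***
-**-
*-**
*---
--**
***-
t=2: -***
-**-
--**
-*--
*-**
***-
t=3: -**-
-*-*
--*-
-*--
*-**
***-
t=4: -***
-**-
--**
-*--
*-**
***-
t=5: -***
-**-
--**
----
-*-*
*-*-
t=6: *-**
***-
--**
----
-*-*
*-*-
t=7: ****
----
-***
----
-*-*
*-*-
t=8: --**
*---
-***
----
-*-*
*-*-
t=9: --**
*-*-
----
--*-
-*-*
*-*-
t=10: --**
*-*-
----
--*-
---*
-*--
t=11: --**
*-*-
-*--
**--
-*-*
-*--
t=12: -***
-*--
----
**--
-*-*
-*--
t=13: -***
-*--
----
***-
--*-
-**-
t=14: --**
*-*-
-*--
***-
--*-
-**-
t=15: --**
*-*-
-**-
*--*
----
-**-
t=16: --**
*-*-
-**-
---*
**--
***-
t=17: --**
*-*-
***-
**-*
-*--
***-
t=18: --**
*-*-
***-
**-*
-*-*
**-*
t=19: --**
*-*-
-**-
---*
**-*
**-*
t=20: --**
*-*-
--*-
****
*--*
**-*
t=21: --**
*-*-
--*-
***-
*-*-
**--
t=22: ****
--*-
--*-
***-
*-*-
**--

13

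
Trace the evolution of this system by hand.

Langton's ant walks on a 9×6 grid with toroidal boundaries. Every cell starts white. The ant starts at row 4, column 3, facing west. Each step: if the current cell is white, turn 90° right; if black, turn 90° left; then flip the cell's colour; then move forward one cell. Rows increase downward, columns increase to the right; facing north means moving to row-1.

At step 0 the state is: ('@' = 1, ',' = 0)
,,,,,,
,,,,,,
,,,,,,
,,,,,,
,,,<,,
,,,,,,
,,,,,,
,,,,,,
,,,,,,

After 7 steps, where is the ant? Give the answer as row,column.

[0] ,,,,,,
,,,,,,
,,,,,,
,,,,,,
,,,<,,
,,,,,,
,,,,,,
,,,,,,
,,,,,,
[1] ,,,,,,
,,,,,,
,,,,,,
,,,^,,
,,,@,,
,,,,,,
,,,,,,
,,,,,,
,,,,,,
[2] ,,,,,,
,,,,,,
,,,,,,
,,,@>,
,,,@,,
,,,,,,
,,,,,,
,,,,,,
,,,,,,
[3] ,,,,,,
,,,,,,
,,,,,,
,,,@@,
,,,@v,
,,,,,,
,,,,,,
,,,,,,
,,,,,,
[4] ,,,,,,
,,,,,,
,,,,,,
,,,@@,
,,,<@,
,,,,,,
,,,,,,
,,,,,,
,,,,,,
[5] ,,,,,,
,,,,,,
,,,,,,
,,,@@,
,,,,@,
,,,v,,
,,,,,,
,,,,,,
,,,,,,
[6] ,,,,,,
,,,,,,
,,,,,,
,,,@@,
,,,,@,
,,<@,,
,,,,,,
,,,,,,
,,,,,,
[7] ,,,,,,
,,,,,,
,,,,,,
,,,@@,
,,^,@,
,,@@,,
,,,,,,
,,,,,,
,,,,,,

4,2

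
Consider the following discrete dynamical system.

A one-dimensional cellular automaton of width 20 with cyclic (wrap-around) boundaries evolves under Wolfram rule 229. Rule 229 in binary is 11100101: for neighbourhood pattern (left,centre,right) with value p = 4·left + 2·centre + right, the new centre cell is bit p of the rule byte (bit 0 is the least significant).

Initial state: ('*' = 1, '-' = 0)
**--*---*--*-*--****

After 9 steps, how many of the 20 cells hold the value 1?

11

t=0: **--*---*--*-*--****
t=1: **--*-*-*--***---***
t=2: **--*****---**-*--**
t=3: **---****-*--***---*
t=4: **-*--*****---**-*--
t=5: -***---****-*--***--
t=6: --**-*--*****---**-*
t=7: ---***---****-*--***
t=8: -*--**-*--*****---**
t=9: **---***---****-*--*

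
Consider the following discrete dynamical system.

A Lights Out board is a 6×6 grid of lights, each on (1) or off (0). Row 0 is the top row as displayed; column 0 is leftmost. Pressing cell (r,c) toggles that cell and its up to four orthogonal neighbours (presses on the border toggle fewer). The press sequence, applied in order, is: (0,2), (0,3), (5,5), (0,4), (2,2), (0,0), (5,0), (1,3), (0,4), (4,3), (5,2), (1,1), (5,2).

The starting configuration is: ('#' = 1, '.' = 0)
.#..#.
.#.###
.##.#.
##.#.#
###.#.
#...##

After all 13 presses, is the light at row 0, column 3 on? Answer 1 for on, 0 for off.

0) .#..#.
.#.###
.##.#.
##.#.#
###.#.
#...##
1) ..###.
.#####
.##.#.
##.#.#
###.#.
#...##
2) ......
.##.##
.##.#.
##.#.#
###.#.
#...##
3) ......
.##.##
.##.#.
##.#.#
###.##
#.....
4) ...###
.##..#
.##.#.
##.#.#
###.##
#.....
5) ...###
.#...#
...##.
####.#
###.##
#.....
6) ##.###
##...#
...##.
####.#
###.##
#.....
7) ##.###
##...#
...##.
####.#
.##.##
.#....
8) ##..##
######
....#.
####.#
.##.##
.#....
9) ##.#..
####.#
....#.
####.#
.##.##
.#....
10) ##.#..
####.#
....#.
###..#
.#.#.#
.#.#..
11) ##.#..
####.#
....#.
###..#
.###.#
..#...
12) #..#..
...#.#
.#..#.
###..#
.###.#
..#...
13) #..#..
...#.#
.#..#.
###..#
.#.#.#
.#.#..

1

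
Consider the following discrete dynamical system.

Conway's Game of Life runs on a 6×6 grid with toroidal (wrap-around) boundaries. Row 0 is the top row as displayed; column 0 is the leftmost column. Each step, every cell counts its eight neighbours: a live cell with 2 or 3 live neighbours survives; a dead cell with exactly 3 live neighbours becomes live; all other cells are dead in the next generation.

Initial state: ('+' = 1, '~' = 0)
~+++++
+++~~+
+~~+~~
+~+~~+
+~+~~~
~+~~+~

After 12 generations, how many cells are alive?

0) ~+++++
+++~~+
+~~+~~
+~+~~+
+~+~~~
~+~~+~
1) ~~~~~~
~~~~~~
~~~++~
+~++~+
+~++~~
~~~~+~
2) ~~~~~~
~~~~~~
~~++++
+~~~~+
+~+~~~
~~~+~~
3) ~~~~~~
~~~++~
+~~+++
+~+~~~
++~~~+
~~~~~~
4) ~~~~~~
~~~+~~
+++~~~
~~++~~
++~~~+
+~~~~~
5) ~~~~~~
~++~~~
~+~~~~
~~~+~+
+++~~+
++~~~+
6) ~~+~~~
~++~~~
++~~~~
~~~~++
~~+~~~
~~+~~+
7) ~~++~~
+~+~~~
+++~~+
++~~~+
~~~+++
~+++~~
8) ~~~~~~
+~~~~+
~~+~~~
~~~+~~
~~~+~+
~+~~~~
9) +~~~~~
~~~~~~
~~~~~~
~~+++~
~~+~+~
~~~~~~
10) ~~~~~~
~~~~~~
~~~+~~
~~+~+~
~~+~+~
~~~~~~
11) ~~~~~~
~~~~~~
~~~+~~
~~+~+~
~~~~~~
~~~~~~
12) ~~~~~~
~~~~~~
~~~+~~
~~~+~~
~~~~~~
~~~~~~

2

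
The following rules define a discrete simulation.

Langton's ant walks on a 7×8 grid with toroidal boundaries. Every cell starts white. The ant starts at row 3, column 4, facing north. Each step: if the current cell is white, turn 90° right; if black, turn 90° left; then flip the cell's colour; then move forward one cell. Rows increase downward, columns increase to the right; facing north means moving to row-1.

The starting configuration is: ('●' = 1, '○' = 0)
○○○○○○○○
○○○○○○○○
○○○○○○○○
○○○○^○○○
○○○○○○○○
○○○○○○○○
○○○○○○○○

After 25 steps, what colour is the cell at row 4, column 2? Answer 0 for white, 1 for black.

[0] ○○○○○○○○
○○○○○○○○
○○○○○○○○
○○○○^○○○
○○○○○○○○
○○○○○○○○
○○○○○○○○
[1] ○○○○○○○○
○○○○○○○○
○○○○○○○○
○○○○●>○○
○○○○○○○○
○○○○○○○○
○○○○○○○○
[2] ○○○○○○○○
○○○○○○○○
○○○○○○○○
○○○○●●○○
○○○○○v○○
○○○○○○○○
○○○○○○○○
[3] ○○○○○○○○
○○○○○○○○
○○○○○○○○
○○○○●●○○
○○○○<●○○
○○○○○○○○
○○○○○○○○
[4] ○○○○○○○○
○○○○○○○○
○○○○○○○○
○○○○^●○○
○○○○●●○○
○○○○○○○○
○○○○○○○○
[5] ○○○○○○○○
○○○○○○○○
○○○○○○○○
○○○<○●○○
○○○○●●○○
○○○○○○○○
○○○○○○○○
[6] ○○○○○○○○
○○○○○○○○
○○○^○○○○
○○○●○●○○
○○○○●●○○
○○○○○○○○
○○○○○○○○
[7] ○○○○○○○○
○○○○○○○○
○○○●>○○○
○○○●○●○○
○○○○●●○○
○○○○○○○○
○○○○○○○○
[8] ○○○○○○○○
○○○○○○○○
○○○●●○○○
○○○●v●○○
○○○○●●○○
○○○○○○○○
○○○○○○○○
[9] ○○○○○○○○
○○○○○○○○
○○○●●○○○
○○○<●●○○
○○○○●●○○
○○○○○○○○
○○○○○○○○
[10] ○○○○○○○○
○○○○○○○○
○○○●●○○○
○○○○●●○○
○○○v●●○○
○○○○○○○○
○○○○○○○○
[11] ○○○○○○○○
○○○○○○○○
○○○●●○○○
○○○○●●○○
○○<●●●○○
○○○○○○○○
○○○○○○○○
[12] ○○○○○○○○
○○○○○○○○
○○○●●○○○
○○^○●●○○
○○●●●●○○
○○○○○○○○
○○○○○○○○
[13] ○○○○○○○○
○○○○○○○○
○○○●●○○○
○○●>●●○○
○○●●●●○○
○○○○○○○○
○○○○○○○○
[14] ○○○○○○○○
○○○○○○○○
○○○●●○○○
○○●●●●○○
○○●v●●○○
○○○○○○○○
○○○○○○○○
[15] ○○○○○○○○
○○○○○○○○
○○○●●○○○
○○●●●●○○
○○●○>●○○
○○○○○○○○
○○○○○○○○
[16] ○○○○○○○○
○○○○○○○○
○○○●●○○○
○○●●^●○○
○○●○○●○○
○○○○○○○○
○○○○○○○○
[17] ○○○○○○○○
○○○○○○○○
○○○●●○○○
○○●<○●○○
○○●○○●○○
○○○○○○○○
○○○○○○○○
[18] ○○○○○○○○
○○○○○○○○
○○○●●○○○
○○●○○●○○
○○●v○●○○
○○○○○○○○
○○○○○○○○
[19] ○○○○○○○○
○○○○○○○○
○○○●●○○○
○○●○○●○○
○○<●○●○○
○○○○○○○○
○○○○○○○○
[20] ○○○○○○○○
○○○○○○○○
○○○●●○○○
○○●○○●○○
○○○●○●○○
○○v○○○○○
○○○○○○○○
[21] ○○○○○○○○
○○○○○○○○
○○○●●○○○
○○●○○●○○
○○○●○●○○
○<●○○○○○
○○○○○○○○
[22] ○○○○○○○○
○○○○○○○○
○○○●●○○○
○○●○○●○○
○^○●○●○○
○●●○○○○○
○○○○○○○○
[23] ○○○○○○○○
○○○○○○○○
○○○●●○○○
○○●○○●○○
○●>●○●○○
○●●○○○○○
○○○○○○○○
[24] ○○○○○○○○
○○○○○○○○
○○○●●○○○
○○●○○●○○
○●●●○●○○
○●v○○○○○
○○○○○○○○
[25] ○○○○○○○○
○○○○○○○○
○○○●●○○○
○○●○○●○○
○●●●○●○○
○●○>○○○○
○○○○○○○○

1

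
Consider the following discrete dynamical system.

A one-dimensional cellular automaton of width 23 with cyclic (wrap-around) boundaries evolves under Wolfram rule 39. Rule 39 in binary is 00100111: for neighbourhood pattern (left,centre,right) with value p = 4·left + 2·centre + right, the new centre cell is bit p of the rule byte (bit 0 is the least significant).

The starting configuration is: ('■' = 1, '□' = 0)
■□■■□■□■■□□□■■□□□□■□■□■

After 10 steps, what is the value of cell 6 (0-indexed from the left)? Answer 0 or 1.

0

gen 0: ■□■■□■□■■□□□■■□□□□■□■□■
gen 1: □■□□■■■□□□■■□□□■■■■■■■□
gen 2: ■■□■□□□□■■□□□■■□□□□□□□□
gen 3: □□■■□■■■□□□■■□□□■■■■■■■
gen 4: □■□□■□□□□■■□□□■■□□□□□□□
gen 5: ■■□■■□■■■□□□■■□□□■■■■■■
gen 6: □□■□□■□□□□■■□□□■■□□□□□□
gen 7: ■■■□■■□■■■□□□■■□□□■■■■■
gen 8: □□□■□□■□□□□■■□□□■■□□□□□
gen 9: ■■■■□■■□■■■□□□■■□□□■■■■
gen 10: □□□□■□□■□□□□■■□□□■■□□□□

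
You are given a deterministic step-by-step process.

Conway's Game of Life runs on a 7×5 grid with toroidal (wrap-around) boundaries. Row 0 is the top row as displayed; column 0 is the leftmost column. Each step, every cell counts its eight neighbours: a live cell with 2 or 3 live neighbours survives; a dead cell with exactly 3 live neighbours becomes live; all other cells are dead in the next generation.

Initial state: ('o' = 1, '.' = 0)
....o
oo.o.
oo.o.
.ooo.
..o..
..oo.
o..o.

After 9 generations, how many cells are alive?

k=0  ....o
oo.o.
oo.o.
.ooo.
..o..
..oo.
o..o.
k=1  .ooo.
.o.o.
...o.
o..oo
.....
.oooo
..oo.
k=2  .o..o
.o.oo
o..o.
...oo
.o...
.o..o
o....
k=3  .oooo
.o.o.
o....
o.ooo
..ooo
.o...
.o..o
k=4  .o..o
.o.o.
o....
o.o..
.....
.o..o
.o..o
k=5  .o.oo
.oo.o
o.o.o
.o...
oo...
.....
.oooo
k=6  .....
.....
..o.o
..o.o
oo...
...oo
.o..o
k=7  .....
.....
.....
..o.o
ooo..
.oooo
o..oo
k=8  ....o
.....
.....
o.oo.
.....
.....
oo...
k=9  o....
.....
.....
.....
.....
.....
o....

2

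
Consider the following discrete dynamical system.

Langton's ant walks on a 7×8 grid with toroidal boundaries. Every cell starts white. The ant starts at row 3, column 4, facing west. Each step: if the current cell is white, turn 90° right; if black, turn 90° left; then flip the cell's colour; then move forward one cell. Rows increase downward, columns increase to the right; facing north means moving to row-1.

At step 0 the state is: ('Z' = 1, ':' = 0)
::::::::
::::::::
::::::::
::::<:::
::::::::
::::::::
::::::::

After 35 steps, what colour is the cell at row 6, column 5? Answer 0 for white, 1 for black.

k=0  ::::::::
::::::::
::::::::
::::<:::
::::::::
::::::::
::::::::
k=1  ::::::::
::::::::
::::^:::
::::Z:::
::::::::
::::::::
::::::::
k=2  ::::::::
::::::::
::::Z>::
::::Z:::
::::::::
::::::::
::::::::
k=3  ::::::::
::::::::
::::ZZ::
::::Zv::
::::::::
::::::::
::::::::
k=4  ::::::::
::::::::
::::ZZ::
::::<Z::
::::::::
::::::::
::::::::
k=5  ::::::::
::::::::
::::ZZ::
:::::Z::
::::v:::
::::::::
::::::::
k=6  ::::::::
::::::::
::::ZZ::
:::::Z::
:::<Z:::
::::::::
::::::::
k=7  ::::::::
::::::::
::::ZZ::
:::^:Z::
:::ZZ:::
::::::::
::::::::
k=8  ::::::::
::::::::
::::ZZ::
:::Z>Z::
:::ZZ:::
::::::::
::::::::
k=9  ::::::::
::::::::
::::ZZ::
:::ZZZ::
:::Zv:::
::::::::
::::::::
k=10  ::::::::
::::::::
::::ZZ::
:::ZZZ::
:::Z:>::
::::::::
::::::::
k=11  ::::::::
::::::::
::::ZZ::
:::ZZZ::
:::Z:Z::
:::::v::
::::::::
k=12  ::::::::
::::::::
::::ZZ::
:::ZZZ::
:::Z:Z::
::::<Z::
::::::::
k=13  ::::::::
::::::::
::::ZZ::
:::ZZZ::
:::Z^Z::
::::ZZ::
::::::::
k=14  ::::::::
::::::::
::::ZZ::
:::ZZZ::
:::ZZ>::
::::ZZ::
::::::::
k=15  ::::::::
::::::::
::::ZZ::
:::ZZ^::
:::ZZ:::
::::ZZ::
::::::::
k=16  ::::::::
::::::::
::::ZZ::
:::Z<:::
:::ZZ:::
::::ZZ::
::::::::
k=17  ::::::::
::::::::
::::ZZ::
:::Z::::
:::Zv:::
::::ZZ::
::::::::
k=18  ::::::::
::::::::
::::ZZ::
:::Z::::
:::Z:>::
::::ZZ::
::::::::
k=19  ::::::::
::::::::
::::ZZ::
:::Z::::
:::Z:Z::
::::Zv::
::::::::
k=20  ::::::::
::::::::
::::ZZ::
:::Z::::
:::Z:Z::
::::Z:>:
::::::::
k=21  ::::::::
::::::::
::::ZZ::
:::Z::::
:::Z:Z::
::::Z:Z:
::::::v:
k=22  ::::::::
::::::::
::::ZZ::
:::Z::::
:::Z:Z::
::::Z:Z:
:::::<Z:
k=23  ::::::::
::::::::
::::ZZ::
:::Z::::
:::Z:Z::
::::Z^Z:
:::::ZZ:
k=24  ::::::::
::::::::
::::ZZ::
:::Z::::
:::Z:Z::
::::ZZ>:
:::::ZZ:
k=25  ::::::::
::::::::
::::ZZ::
:::Z::::
:::Z:Z^:
::::ZZ::
:::::ZZ:
k=26  ::::::::
::::::::
::::ZZ::
:::Z::::
:::Z:ZZ>
::::ZZ::
:::::ZZ:
k=27  ::::::::
::::::::
::::ZZ::
:::Z::::
:::Z:ZZZ
::::ZZ:v
:::::ZZ:
k=28  ::::::::
::::::::
::::ZZ::
:::Z::::
:::Z:ZZZ
::::ZZ<Z
:::::ZZ:
k=29  ::::::::
::::::::
::::ZZ::
:::Z::::
:::Z:Z^Z
::::ZZZZ
:::::ZZ:
k=30  ::::::::
::::::::
::::ZZ::
:::Z::::
:::Z:<:Z
::::ZZZZ
:::::ZZ:
k=31  ::::::::
::::::::
::::ZZ::
:::Z::::
:::Z:::Z
::::ZvZZ
:::::ZZ:
k=32  ::::::::
::::::::
::::ZZ::
:::Z::::
:::Z:::Z
::::Z:>Z
:::::ZZ:
k=33  ::::::::
::::::::
::::ZZ::
:::Z::::
:::Z::^Z
::::Z::Z
:::::ZZ:
k=34  ::::::::
::::::::
::::ZZ::
:::Z::::
:::Z::Z>
::::Z::Z
:::::ZZ:
k=35  ::::::::
::::::::
::::ZZ::
:::Z:::^
:::Z::Z:
::::Z::Z
:::::ZZ:

1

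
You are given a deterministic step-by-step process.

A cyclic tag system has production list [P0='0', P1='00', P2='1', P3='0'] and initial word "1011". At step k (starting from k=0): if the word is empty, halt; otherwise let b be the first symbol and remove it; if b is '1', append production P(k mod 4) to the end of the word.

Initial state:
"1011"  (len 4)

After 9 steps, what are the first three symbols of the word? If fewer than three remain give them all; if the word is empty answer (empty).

(empty)

t=0: "1011"  (len 4)
t=1: "0110"  (len 4)
t=2: "110"  (len 3)
t=3: "101"  (len 3)
t=4: "010"  (len 3)
t=5: "10"  (len 2)
t=6: "000"  (len 3)
t=7: "00"  (len 2)
t=8: "0"  (len 1)
t=9: (halted — word empty)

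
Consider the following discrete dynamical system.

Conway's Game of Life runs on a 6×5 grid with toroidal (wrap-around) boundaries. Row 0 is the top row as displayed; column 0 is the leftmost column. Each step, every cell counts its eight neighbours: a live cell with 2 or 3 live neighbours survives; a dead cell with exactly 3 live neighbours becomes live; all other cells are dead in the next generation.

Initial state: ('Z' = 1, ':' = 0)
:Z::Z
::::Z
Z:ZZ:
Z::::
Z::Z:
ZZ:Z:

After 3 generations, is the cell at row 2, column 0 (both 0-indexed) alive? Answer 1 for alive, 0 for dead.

0

t=0: :Z::Z
::::Z
Z:ZZ:
Z::::
Z::Z:
ZZ:Z:
t=1: :ZZZZ
:ZZ:Z
ZZ:Z:
Z:ZZ:
Z:Z::
:Z:Z:
t=2: ::::Z
:::::
:::::
Z::Z:
Z::::
:::::
t=3: :::::
:::::
:::::
::::Z
::::Z
:::::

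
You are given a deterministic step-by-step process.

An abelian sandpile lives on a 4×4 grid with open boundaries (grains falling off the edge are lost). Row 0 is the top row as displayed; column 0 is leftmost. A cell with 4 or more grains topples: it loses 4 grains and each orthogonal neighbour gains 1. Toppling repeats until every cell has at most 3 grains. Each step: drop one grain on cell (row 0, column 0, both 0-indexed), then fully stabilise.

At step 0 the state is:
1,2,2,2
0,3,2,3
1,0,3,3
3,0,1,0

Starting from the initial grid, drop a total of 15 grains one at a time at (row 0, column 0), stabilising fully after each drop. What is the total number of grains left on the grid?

31

t=0: 1,2,2,2
0,3,2,3
1,0,3,3
3,0,1,0
t=1: 2,2,2,2
0,3,2,3
1,0,3,3
3,0,1,0
t=2: 3,2,2,2
0,3,2,3
1,0,3,3
3,0,1,0
t=3: 0,3,2,2
1,3,2,3
1,0,3,3
3,0,1,0
t=4: 1,3,2,2
1,3,2,3
1,0,3,3
3,0,1,0
t=5: 2,3,2,2
1,3,2,3
1,0,3,3
3,0,1,0
t=6: 3,3,2,2
1,3,2,3
1,0,3,3
3,0,1,0
t=7: 1,1,3,2
3,0,3,3
1,1,3,3
3,0,1,0
t=8: 2,1,3,2
3,0,3,3
1,1,3,3
3,0,1,0
t=9: 3,1,3,2
3,0,3,3
1,1,3,3
3,0,1,0
t=10: 1,2,3,2
0,1,3,3
2,1,3,3
3,0,1,0
t=11: 2,2,3,2
0,1,3,3
2,1,3,3
3,0,1,0
t=12: 3,2,3,2
0,1,3,3
2,1,3,3
3,0,1,0
t=13: 0,3,3,2
1,1,3,3
2,1,3,3
3,0,1,0
t=14: 1,3,3,2
1,1,3,3
2,1,3,3
3,0,1,0
t=15: 2,3,3,2
1,1,3,3
2,1,3,3
3,0,1,0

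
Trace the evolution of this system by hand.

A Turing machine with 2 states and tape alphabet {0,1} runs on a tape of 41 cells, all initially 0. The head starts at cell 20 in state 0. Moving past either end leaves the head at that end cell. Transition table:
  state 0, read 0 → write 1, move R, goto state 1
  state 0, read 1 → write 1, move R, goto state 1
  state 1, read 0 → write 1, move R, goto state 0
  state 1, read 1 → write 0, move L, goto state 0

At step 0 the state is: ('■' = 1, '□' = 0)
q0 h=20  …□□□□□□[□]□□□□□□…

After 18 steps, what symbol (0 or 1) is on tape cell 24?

gen 0: q0 h=20  …□□□□□□[□]□□□□□□…
gen 1: q1 h=21  …□□□□□■[□]□□□□□□…
gen 2: q0 h=22  …□□□□■■[□]□□□□□□…
gen 3: q1 h=23  …□□□■■■[□]□□□□□□…
gen 4: q0 h=24  …□□■■■■[□]□□□□□□…
gen 5: q1 h=25  …□■■■■■[□]□□□□□□…
gen 6: q0 h=26  …■■■■■■[□]□□□□□□…
gen 7: q1 h=27  …■■■■■■[□]□□□□□□…
gen 8: q0 h=28  …■■■■■■[□]□□□□□□…
gen 9: q1 h=29  …■■■■■■[□]□□□□□□…
gen 10: q0 h=30  …■■■■■■[□]□□□□□□…
gen 11: q1 h=31  …■■■■■■[□]□□□□□□…
gen 12: q0 h=32  …■■■■■■[□]□□□□□□…
gen 13: q1 h=33  …■■■■■■[□]□□□□□□…
gen 14: q0 h=34  …■■■■■■[□]□□□□□□|
gen 15: q1 h=35  …■■■■■■[□]□□□□□|
gen 16: q0 h=36  …■■■■■■[□]□□□□|
gen 17: q1 h=37  …■■■■■■[□]□□□|
gen 18: q0 h=38  …■■■■■■[□]□□|

1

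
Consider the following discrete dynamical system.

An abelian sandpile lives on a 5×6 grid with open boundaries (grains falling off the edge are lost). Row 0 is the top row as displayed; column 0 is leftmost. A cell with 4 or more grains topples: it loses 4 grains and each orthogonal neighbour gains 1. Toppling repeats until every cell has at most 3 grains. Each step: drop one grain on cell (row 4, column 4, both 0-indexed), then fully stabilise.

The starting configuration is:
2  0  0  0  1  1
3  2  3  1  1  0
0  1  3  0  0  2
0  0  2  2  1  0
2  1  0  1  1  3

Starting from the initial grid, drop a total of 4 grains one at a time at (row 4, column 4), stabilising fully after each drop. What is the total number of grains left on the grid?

34

gen 0: 2  0  0  0  1  1
3  2  3  1  1  0
0  1  3  0  0  2
0  0  2  2  1  0
2  1  0  1  1  3
gen 1: 2  0  0  0  1  1
3  2  3  1  1  0
0  1  3  0  0  2
0  0  2  2  1  0
2  1  0  1  2  3
gen 2: 2  0  0  0  1  1
3  2  3  1  1  0
0  1  3  0  0  2
0  0  2  2  1  0
2  1  0  1  3  3
gen 3: 2  0  0  0  1  1
3  2  3  1  1  0
0  1  3  0  0  2
0  0  2  2  2  1
2  1  0  2  1  0
gen 4: 2  0  0  0  1  1
3  2  3  1  1  0
0  1  3  0  0  2
0  0  2  2  2  1
2  1  0  2  2  0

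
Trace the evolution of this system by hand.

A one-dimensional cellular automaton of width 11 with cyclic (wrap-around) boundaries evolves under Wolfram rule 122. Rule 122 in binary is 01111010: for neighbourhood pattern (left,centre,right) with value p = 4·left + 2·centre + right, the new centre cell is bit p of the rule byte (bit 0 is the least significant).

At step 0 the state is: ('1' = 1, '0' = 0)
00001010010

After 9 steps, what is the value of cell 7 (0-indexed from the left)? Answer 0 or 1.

0

[0] 00001010010
[1] 00010101101
[2] 10101011110
[3] 01010110011
[4] 10101111111
[5] 11011000000
[6] 11111100001
[7] 00000110011
[8] 10001111111
[9] 11011000000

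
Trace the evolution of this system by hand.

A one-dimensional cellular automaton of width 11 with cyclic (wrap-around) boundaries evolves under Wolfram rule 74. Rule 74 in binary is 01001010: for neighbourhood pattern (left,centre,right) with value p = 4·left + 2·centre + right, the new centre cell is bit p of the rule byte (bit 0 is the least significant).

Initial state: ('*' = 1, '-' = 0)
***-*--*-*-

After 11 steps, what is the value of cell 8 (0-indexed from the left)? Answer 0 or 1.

0

step 0: ***-*--*-*-
step 1: *-*---*----
step 2: -----*----*
step 3: ----*----*-
step 4: ---*----*--
step 5: --*----*---
step 6: -*----*----
step 7: *----*-----
step 8: ----*-----*
step 9: ---*-----*-
step 10: --*-----*--
step 11: -*-----*---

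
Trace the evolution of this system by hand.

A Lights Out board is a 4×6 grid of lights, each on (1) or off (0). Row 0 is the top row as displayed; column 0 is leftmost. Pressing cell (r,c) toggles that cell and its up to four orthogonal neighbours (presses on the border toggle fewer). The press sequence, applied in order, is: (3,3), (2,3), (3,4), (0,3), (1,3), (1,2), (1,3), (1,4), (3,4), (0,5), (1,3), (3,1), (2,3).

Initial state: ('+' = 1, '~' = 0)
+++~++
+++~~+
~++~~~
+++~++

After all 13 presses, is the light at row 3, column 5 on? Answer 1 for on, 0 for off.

0) +++~++
+++~~+
~++~~~
+++~++
1) +++~++
+++~~+
~+++~~
++~+~+
2) +++~++
++++~+
~+~~+~
++~~~+
3) +++~++
++++~+
~+~~~~
++~++~
4) ++~+~+
+++~~+
~+~~~~
++~++~
5) ++~~~+
++~+++
~+~+~~
++~++~
6) +++~~+
+~+~++
~+++~~
++~++~
7) ++++~+
+~~+~+
~++~~~
++~++~
8) ++++++
+~~~+~
~++~+~
++~++~
9) ++++++
+~~~+~
~++~~~
++~~~+
10) ++++~~
+~~~++
~++~~~
++~~~+
11) +++~~~
+~++~+
~+++~~
++~~~+
12) +++~~~
+~++~+
~~++~~
~~+~~+
13) +++~~~
+~+~~+
~~~~+~
~~++~+

1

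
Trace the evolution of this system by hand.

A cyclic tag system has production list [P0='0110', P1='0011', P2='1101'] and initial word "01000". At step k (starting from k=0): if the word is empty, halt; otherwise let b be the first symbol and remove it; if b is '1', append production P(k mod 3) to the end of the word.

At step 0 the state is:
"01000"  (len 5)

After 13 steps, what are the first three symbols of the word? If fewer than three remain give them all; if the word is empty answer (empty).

step 0: "01000"  (len 5)
step 1: "1000"  (len 4)
step 2: "0000011"  (len 7)
step 3: "000011"  (len 6)
step 4: "00011"  (len 5)
step 5: "0011"  (len 4)
step 6: "011"  (len 3)
step 7: "11"  (len 2)
step 8: "10011"  (len 5)
step 9: "00111101"  (len 8)
step 10: "0111101"  (len 7)
step 11: "111101"  (len 6)
step 12: "111011101"  (len 9)
step 13: "110111010110"  (len 12)

110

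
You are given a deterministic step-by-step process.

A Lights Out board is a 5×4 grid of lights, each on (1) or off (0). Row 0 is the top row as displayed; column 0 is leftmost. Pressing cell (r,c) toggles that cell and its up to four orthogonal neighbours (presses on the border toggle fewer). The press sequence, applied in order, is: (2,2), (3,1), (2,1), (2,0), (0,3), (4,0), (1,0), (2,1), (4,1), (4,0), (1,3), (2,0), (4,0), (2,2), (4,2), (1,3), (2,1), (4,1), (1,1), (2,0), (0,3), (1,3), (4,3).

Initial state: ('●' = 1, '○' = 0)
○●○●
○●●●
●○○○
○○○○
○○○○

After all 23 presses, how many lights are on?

step 0: ○●○●
○●●●
●○○○
○○○○
○○○○
step 1: ○●○●
○●○●
●●●●
○○●○
○○○○
step 2: ○●○●
○●○●
●○●●
●●○○
○●○○
step 3: ○●○●
○○○●
○●○●
●○○○
○●○○
step 4: ○●○●
●○○●
●○○●
○○○○
○●○○
step 5: ○●●○
●○○○
●○○●
○○○○
○●○○
step 6: ○●●○
●○○○
●○○●
●○○○
●○○○
step 7: ●●●○
○●○○
○○○●
●○○○
●○○○
step 8: ●●●○
○○○○
●●●●
●●○○
●○○○
step 9: ●●●○
○○○○
●●●●
●○○○
○●●○
step 10: ●●●○
○○○○
●●●●
○○○○
●○●○
step 11: ●●●●
○○●●
●●●○
○○○○
●○●○
step 12: ●●●●
●○●●
○○●○
●○○○
●○●○
step 13: ●●●●
●○●●
○○●○
○○○○
○●●○
step 14: ●●●●
●○○●
○●○●
○○●○
○●●○
step 15: ●●●●
●○○●
○●○●
○○○○
○○○●
step 16: ●●●○
●○●○
○●○○
○○○○
○○○●
step 17: ●●●○
●●●○
●○●○
○●○○
○○○●
step 18: ●●●○
●●●○
●○●○
○○○○
●●●●
step 19: ●○●○
○○○○
●●●○
○○○○
●●●●
step 20: ●○●○
●○○○
○○●○
●○○○
●●●●
step 21: ●○○●
●○○●
○○●○
●○○○
●●●●
step 22: ●○○○
●○●○
○○●●
●○○○
●●●●
step 23: ●○○○
●○●○
○○●●
●○○●
●●○○

9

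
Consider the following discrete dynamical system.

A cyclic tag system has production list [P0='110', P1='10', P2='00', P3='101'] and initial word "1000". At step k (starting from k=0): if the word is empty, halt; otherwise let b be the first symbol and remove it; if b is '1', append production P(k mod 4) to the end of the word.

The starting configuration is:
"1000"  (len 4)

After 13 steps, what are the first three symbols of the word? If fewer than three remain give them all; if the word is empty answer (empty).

k=0  "1000"  (len 4)
k=1  "000110"  (len 6)
k=2  "00110"  (len 5)
k=3  "0110"  (len 4)
k=4  "110"  (len 3)
k=5  "10110"  (len 5)
k=6  "011010"  (len 6)
k=7  "11010"  (len 5)
k=8  "1010101"  (len 7)
k=9  "010101110"  (len 9)
k=10  "10101110"  (len 8)
k=11  "010111000"  (len 9)
k=12  "10111000"  (len 8)
k=13  "0111000110"  (len 10)

011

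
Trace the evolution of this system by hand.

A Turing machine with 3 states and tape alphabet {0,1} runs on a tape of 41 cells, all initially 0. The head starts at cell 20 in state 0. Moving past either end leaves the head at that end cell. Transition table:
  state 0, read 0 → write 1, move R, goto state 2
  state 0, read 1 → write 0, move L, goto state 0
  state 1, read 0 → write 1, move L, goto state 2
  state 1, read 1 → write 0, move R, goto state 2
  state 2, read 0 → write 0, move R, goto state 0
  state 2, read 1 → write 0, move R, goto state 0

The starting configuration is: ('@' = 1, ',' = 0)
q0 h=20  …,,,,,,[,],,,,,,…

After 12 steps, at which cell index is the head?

32

step 0: q0 h=20  …,,,,,,[,],,,,,,…
step 1: q2 h=21  …,,,,,@[,],,,,,,…
step 2: q0 h=22  …,,,,@,[,],,,,,,…
step 3: q2 h=23  …,,,@,@[,],,,,,,…
step 4: q0 h=24  …,,@,@,[,],,,,,,…
step 5: q2 h=25  …,@,@,@[,],,,,,,…
step 6: q0 h=26  …@,@,@,[,],,,,,,…
step 7: q2 h=27  …,@,@,@[,],,,,,,…
step 8: q0 h=28  …@,@,@,[,],,,,,,…
step 9: q2 h=29  …,@,@,@[,],,,,,,…
step 10: q0 h=30  …@,@,@,[,],,,,,,…
step 11: q2 h=31  …,@,@,@[,],,,,,,…
step 12: q0 h=32  …@,@,@,[,],,,,,,…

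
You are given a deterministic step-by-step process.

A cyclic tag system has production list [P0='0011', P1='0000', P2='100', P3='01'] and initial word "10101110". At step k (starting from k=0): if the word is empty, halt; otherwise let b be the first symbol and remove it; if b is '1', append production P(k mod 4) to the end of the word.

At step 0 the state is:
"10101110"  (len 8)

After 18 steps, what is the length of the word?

step 0: "10101110"  (len 8)
step 1: "01011100011"  (len 11)
step 2: "1011100011"  (len 10)
step 3: "011100011100"  (len 12)
step 4: "11100011100"  (len 11)
step 5: "11000111000011"  (len 14)
step 6: "10001110000110000"  (len 17)
step 7: "0001110000110000100"  (len 19)
step 8: "001110000110000100"  (len 18)
step 9: "01110000110000100"  (len 17)
step 10: "1110000110000100"  (len 16)
step 11: "110000110000100100"  (len 18)
step 12: "1000011000010010001"  (len 19)
step 13: "0000110000100100010011"  (len 22)
step 14: "000110000100100010011"  (len 21)
step 15: "00110000100100010011"  (len 20)
step 16: "0110000100100010011"  (len 19)
step 17: "110000100100010011"  (len 18)
step 18: "100001001000100110000"  (len 21)

21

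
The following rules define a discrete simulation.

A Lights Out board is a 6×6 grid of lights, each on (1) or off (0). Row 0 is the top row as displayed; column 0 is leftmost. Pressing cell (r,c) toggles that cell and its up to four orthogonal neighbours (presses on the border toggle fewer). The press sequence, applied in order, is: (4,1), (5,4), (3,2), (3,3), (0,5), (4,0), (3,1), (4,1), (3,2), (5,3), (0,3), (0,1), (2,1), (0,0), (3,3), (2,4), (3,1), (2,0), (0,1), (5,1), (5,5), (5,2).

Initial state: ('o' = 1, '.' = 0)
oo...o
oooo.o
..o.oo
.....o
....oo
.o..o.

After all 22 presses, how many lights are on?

gen 0: oo...o
oooo.o
..o.oo
.....o
....oo
.o..o.
gen 1: oo...o
oooo.o
..o.oo
.o...o
ooo.oo
....o.
gen 2: oo...o
oooo.o
..o.oo
.o...o
ooo..o
...o.o
gen 3: oo...o
oooo.o
....oo
..oo.o
oo...o
...o.o
gen 4: oo...o
oooo.o
...ooo
....oo
oo.o.o
...o.o
gen 5: oo..o.
oooo..
...ooo
....oo
oo.o.o
...o.o
gen 6: oo..o.
oooo..
...ooo
o...oo
...o.o
o..o.o
gen 7: oo..o.
oooo..
.o.ooo
.oo.oo
.o.o.o
o..o.o
gen 8: oo..o.
oooo..
.o.ooo
..o.oo
o.oo.o
oo.o.o
gen 9: oo..o.
oooo..
.ooooo
.o.ooo
o..o.o
oo.o.o
gen 10: oo..o.
oooo..
.ooooo
.o.ooo
o....o
ooo.oo
gen 11: oooo..
ooo...
.ooooo
.o.ooo
o....o
ooo.oo
gen 12: ...o..
o.o...
.ooooo
.o.ooo
o....o
ooo.oo
gen 13: ...o..
ooo...
o..ooo
...ooo
o....o
ooo.oo
gen 14: oo.o..
.oo...
o..ooo
...ooo
o....o
ooo.oo
gen 15: oo.o..
.oo...
o...oo
..o..o
o..o.o
ooo.oo
gen 16: oo.o..
.oo.o.
o..o..
..o.oo
o..o.o
ooo.oo
gen 17: oo.o..
.oo.o.
oo.o..
oo..oo
oo.o.o
ooo.oo
gen 18: oo.o..
ooo.o.
...o..
.o..oo
oo.o.o
ooo.oo
gen 19: ..oo..
o.o.o.
...o..
.o..oo
oo.o.o
ooo.oo
gen 20: ..oo..
o.o.o.
...o..
.o..oo
o..o.o
....oo
gen 21: ..oo..
o.o.o.
...o..
.o..oo
o..o..
......
gen 22: ..oo..
o.o.o.
...o..
.o..oo
o.oo..
.ooo..

15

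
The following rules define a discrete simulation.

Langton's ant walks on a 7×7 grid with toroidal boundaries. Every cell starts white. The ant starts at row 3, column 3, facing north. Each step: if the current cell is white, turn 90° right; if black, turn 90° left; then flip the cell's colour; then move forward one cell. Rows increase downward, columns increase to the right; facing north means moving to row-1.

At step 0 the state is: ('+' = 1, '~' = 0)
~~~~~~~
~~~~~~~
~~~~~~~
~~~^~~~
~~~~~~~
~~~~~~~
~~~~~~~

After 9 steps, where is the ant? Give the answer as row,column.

[0] ~~~~~~~
~~~~~~~
~~~~~~~
~~~^~~~
~~~~~~~
~~~~~~~
~~~~~~~
[1] ~~~~~~~
~~~~~~~
~~~~~~~
~~~+>~~
~~~~~~~
~~~~~~~
~~~~~~~
[2] ~~~~~~~
~~~~~~~
~~~~~~~
~~~++~~
~~~~v~~
~~~~~~~
~~~~~~~
[3] ~~~~~~~
~~~~~~~
~~~~~~~
~~~++~~
~~~<+~~
~~~~~~~
~~~~~~~
[4] ~~~~~~~
~~~~~~~
~~~~~~~
~~~^+~~
~~~++~~
~~~~~~~
~~~~~~~
[5] ~~~~~~~
~~~~~~~
~~~~~~~
~~<~+~~
~~~++~~
~~~~~~~
~~~~~~~
[6] ~~~~~~~
~~~~~~~
~~^~~~~
~~+~+~~
~~~++~~
~~~~~~~
~~~~~~~
[7] ~~~~~~~
~~~~~~~
~~+>~~~
~~+~+~~
~~~++~~
~~~~~~~
~~~~~~~
[8] ~~~~~~~
~~~~~~~
~~++~~~
~~+v+~~
~~~++~~
~~~~~~~
~~~~~~~
[9] ~~~~~~~
~~~~~~~
~~++~~~
~~<++~~
~~~++~~
~~~~~~~
~~~~~~~

3,2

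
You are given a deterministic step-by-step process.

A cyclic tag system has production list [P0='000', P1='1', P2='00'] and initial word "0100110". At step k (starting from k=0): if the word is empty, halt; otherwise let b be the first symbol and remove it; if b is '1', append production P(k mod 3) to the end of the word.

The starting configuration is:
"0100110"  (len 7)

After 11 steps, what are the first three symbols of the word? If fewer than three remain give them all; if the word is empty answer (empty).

k=0  "0100110"  (len 7)
k=1  "100110"  (len 6)
k=2  "001101"  (len 6)
k=3  "01101"  (len 5)
k=4  "1101"  (len 4)
k=5  "1011"  (len 4)
k=6  "01100"  (len 5)
k=7  "1100"  (len 4)
k=8  "1001"  (len 4)
k=9  "00100"  (len 5)
k=10  "0100"  (len 4)
k=11  "100"  (len 3)

100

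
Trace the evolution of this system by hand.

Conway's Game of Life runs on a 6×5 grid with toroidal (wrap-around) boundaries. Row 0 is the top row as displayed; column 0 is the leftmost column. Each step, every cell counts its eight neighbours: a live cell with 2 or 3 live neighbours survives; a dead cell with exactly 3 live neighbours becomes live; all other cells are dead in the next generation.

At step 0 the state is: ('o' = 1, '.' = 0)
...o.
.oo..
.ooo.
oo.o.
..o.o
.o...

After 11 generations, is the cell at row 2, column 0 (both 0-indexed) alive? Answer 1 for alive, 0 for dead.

step 0: ...o.
.oo..
.ooo.
oo.o.
..o.o
.o...
step 1: .o...
.o...
...oo
o....
..ooo
..oo.
step 2: .o...
o.o..
o...o
o.o..
.oo.o
.o..o
step 3: .oo..
o...o
o..oo
..o..
..o.o
.o.o.
step 4: .oooo
..o..
oo.o.
ooo..
.oo..
oo.o.
step 5: ....o
.....
o..oo
...oo
...oo
.....
step 6: .....
o..o.
o..o.
..o..
...oo
...oo
step 7: ...o.
.....
.ooo.
..o..
..o.o
...oo
step 8: ...oo
...o.
.ooo.
.....
..o.o
..o.o
step 9: ..o.o
.....
..oo.
.o...
.....
o.o.o
step 10: oo..o
..o..
..o..
..o..
oo...
oo..o
step 11: ..ooo
o.oo.
.ooo.
..o..
..o.o
..o..

0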